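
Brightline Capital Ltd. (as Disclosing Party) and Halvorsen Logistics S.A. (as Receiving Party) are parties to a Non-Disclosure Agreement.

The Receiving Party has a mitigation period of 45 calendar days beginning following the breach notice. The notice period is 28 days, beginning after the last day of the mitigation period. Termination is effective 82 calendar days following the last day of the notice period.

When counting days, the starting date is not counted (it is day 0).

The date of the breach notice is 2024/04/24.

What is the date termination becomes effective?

2024/09/26

Adding 45 calendar days to 2024/04/24 gives 2024/06/08, which is the last day of the mitigation period.
Adding 28 calendar days to 2024/06/08 gives 2024/07/06, which is the last day of the notice period.
The date termination becomes effective: 82 calendar days after 2024/07/06 is 2024/09/26.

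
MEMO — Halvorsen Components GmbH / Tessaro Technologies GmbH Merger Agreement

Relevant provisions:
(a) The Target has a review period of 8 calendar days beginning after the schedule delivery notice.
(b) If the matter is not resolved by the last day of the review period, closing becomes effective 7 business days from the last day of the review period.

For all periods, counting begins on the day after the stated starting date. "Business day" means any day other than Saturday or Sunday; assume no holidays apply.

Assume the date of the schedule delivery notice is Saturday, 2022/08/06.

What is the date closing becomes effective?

2022/08/23

Adding 8 calendar days to 2022/08/06 gives 2022/08/14, which is the last day of the review period.
The date closing becomes effective: 7 business days after Sunday, 2022/08/14, skipping weekends — Aug 15, Aug 16, Aug 17, Aug 18, Aug 19, Aug 22, Aug 23 — lands on Tuesday, 2022/08/23.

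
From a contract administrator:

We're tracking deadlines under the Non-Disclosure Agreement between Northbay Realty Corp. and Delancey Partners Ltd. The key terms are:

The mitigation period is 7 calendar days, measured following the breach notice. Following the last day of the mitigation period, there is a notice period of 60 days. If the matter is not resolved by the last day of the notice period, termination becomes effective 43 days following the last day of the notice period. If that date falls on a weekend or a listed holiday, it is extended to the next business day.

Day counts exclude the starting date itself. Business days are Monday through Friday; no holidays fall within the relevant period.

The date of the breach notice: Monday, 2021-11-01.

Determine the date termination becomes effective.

2022-02-21

The last day of the mitigation period: 7 calendar days after 2021-11-01 is 2021-11-08.
The last day of the notice period: 60 calendar days after 2021-11-08 is 2022-01-07.
The date termination becomes effective: 43 calendar days after 2022-01-07 is 2022-02-19. That falls on a Saturday, so it rolls to the next business day, Monday, 2022-02-21.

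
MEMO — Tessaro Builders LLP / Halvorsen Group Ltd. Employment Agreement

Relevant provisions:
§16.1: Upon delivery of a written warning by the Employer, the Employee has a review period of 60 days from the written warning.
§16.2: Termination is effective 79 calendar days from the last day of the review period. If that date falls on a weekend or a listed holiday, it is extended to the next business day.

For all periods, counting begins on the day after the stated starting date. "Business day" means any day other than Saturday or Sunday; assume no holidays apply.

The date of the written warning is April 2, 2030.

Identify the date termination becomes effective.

The last day of the review period: 60 calendar days after April 2, 2030 is June 1, 2030.
The date termination becomes effective: 79 calendar days after June 1, 2030 is August 19, 2030. August 19, 2030 is a Monday, so no roll-forward applies.

August 19, 2030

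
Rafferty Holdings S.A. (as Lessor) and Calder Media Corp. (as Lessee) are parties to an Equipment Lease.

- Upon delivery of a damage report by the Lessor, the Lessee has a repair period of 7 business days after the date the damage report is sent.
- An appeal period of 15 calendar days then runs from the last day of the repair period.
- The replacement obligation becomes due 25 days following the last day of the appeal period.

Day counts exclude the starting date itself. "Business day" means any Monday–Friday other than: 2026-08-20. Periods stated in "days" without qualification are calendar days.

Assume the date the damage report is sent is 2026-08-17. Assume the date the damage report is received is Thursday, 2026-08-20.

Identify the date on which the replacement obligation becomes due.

From Monday, 2026-08-17, 7 business days (Aug 18, Aug 19, Aug 21, Aug 24, Aug 25, Aug 26, Aug 27, skipping weekends and the listed holiday on Aug 20) brings us to Thursday, 2026-08-27, which is the last day of the repair period.
Adding 15 calendar days to 2026-08-27 gives 2026-09-11, which is the last day of the appeal period.
The date on which the replacement obligation becomes due: 25 calendar days after 2026-09-11 is 2026-10-06.

2026-10-06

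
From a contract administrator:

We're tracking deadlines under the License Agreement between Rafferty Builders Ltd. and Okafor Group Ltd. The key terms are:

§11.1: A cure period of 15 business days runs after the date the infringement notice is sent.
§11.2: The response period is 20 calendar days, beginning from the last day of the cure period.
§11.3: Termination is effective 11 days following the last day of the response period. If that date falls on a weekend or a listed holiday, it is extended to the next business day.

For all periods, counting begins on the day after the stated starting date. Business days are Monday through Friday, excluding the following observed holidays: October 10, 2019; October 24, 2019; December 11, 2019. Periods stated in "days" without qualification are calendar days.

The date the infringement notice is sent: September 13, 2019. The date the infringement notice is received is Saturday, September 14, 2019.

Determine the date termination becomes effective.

The last day of the cure period: 15 business days after Friday, September 13, 2019, skipping weekends — Sep 16, Sep 17, Sep 18, Sep 19, …, Oct 2, Oct 3, Oct 4 — lands on Friday, October 4, 2019.
Adding 20 calendar days to October 4, 2019 gives October 24, 2019, which is the last day of the response period.
Adding 11 calendar days to October 24, 2019 gives November 4, 2019, which is the date termination becomes effective. November 4, 2019 is a Monday and is not a listed holiday, so no roll-forward applies.

November 4, 2019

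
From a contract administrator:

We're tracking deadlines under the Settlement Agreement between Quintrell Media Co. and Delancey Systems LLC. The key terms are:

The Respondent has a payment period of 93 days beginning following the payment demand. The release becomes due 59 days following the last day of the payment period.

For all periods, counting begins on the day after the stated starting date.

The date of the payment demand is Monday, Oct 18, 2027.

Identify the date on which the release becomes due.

Mar 18, 2028

The last day of the payment period: 93 calendar days after Oct 18, 2027 is Jan 19, 2028.
Adding 59 calendar days to Jan 19, 2028 gives Mar 18, 2028, which is the date on which the release becomes due.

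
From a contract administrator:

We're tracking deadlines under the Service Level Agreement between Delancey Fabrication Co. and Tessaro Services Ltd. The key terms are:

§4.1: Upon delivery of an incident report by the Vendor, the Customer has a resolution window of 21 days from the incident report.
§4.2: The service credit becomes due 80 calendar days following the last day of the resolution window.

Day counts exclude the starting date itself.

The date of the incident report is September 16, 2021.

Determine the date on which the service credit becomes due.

The last day of the resolution window: 21 calendar days after September 16, 2021 is October 7, 2021.
The date on which the service credit becomes due: October 7, 2021 + 80 days = December 26, 2021.

December 26, 2021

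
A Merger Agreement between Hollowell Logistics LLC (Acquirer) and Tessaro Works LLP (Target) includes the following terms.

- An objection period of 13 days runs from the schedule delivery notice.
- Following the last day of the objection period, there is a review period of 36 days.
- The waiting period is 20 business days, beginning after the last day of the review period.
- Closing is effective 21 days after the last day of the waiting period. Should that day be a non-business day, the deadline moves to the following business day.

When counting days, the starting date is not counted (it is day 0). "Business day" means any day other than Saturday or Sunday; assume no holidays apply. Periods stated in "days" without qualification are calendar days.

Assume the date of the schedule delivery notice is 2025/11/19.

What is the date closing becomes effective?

The last day of the objection period: 2025/11/19 + 13 days = 2025/12/02.
Adding 36 calendar days to 2025/12/02 gives 2026/01/07, which is the last day of the review period.
The last day of the waiting period: counting 20 business days from Wednesday, 2026/01/07 (Jan 8, Jan 9, Jan 12, Jan 13, …, Feb 2, Feb 3, Feb 4, skipping weekends) reaches Wednesday, 2026/02/04.
The date closing becomes effective: 21 calendar days after 2026/02/04 is 2026/02/25. 2026/02/25 is a Wednesday, so no roll-forward applies.

2026/02/25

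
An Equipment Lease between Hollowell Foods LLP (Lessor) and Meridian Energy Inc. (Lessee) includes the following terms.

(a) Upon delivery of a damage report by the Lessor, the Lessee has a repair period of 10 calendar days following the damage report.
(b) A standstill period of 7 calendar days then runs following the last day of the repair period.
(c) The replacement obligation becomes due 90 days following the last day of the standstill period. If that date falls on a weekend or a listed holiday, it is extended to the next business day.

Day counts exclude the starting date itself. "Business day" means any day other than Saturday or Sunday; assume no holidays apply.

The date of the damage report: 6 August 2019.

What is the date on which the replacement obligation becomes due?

21 November 2019

Adding 10 calendar days to 6 August 2019 gives 16 August 2019, which is the last day of the repair period.
Adding 7 calendar days to 16 August 2019 gives 23 August 2019, which is the last day of the standstill period.
The date on which the replacement obligation becomes due: 90 calendar days after 23 August 2019 is 21 November 2019. 21 November 2019 is a Thursday, so no roll-forward applies.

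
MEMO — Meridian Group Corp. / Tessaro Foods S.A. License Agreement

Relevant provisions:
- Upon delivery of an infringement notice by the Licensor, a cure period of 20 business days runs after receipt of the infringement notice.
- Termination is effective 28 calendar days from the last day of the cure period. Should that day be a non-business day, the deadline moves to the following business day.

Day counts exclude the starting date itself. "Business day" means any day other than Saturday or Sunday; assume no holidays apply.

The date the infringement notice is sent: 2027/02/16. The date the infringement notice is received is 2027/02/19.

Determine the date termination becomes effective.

2027/04/16

From Friday, 2027/02/19, 20 business days (Feb 22, Feb 23, Feb 24, Feb 25, …, Mar 17, Mar 18, Mar 19, skipping weekends) brings us to Friday, 2027/03/19, which is the last day of the cure period.
The date termination becomes effective: 28 calendar days after 2027/03/19 is 2027/04/16. 2027/04/16 is a Friday, so no roll-forward applies.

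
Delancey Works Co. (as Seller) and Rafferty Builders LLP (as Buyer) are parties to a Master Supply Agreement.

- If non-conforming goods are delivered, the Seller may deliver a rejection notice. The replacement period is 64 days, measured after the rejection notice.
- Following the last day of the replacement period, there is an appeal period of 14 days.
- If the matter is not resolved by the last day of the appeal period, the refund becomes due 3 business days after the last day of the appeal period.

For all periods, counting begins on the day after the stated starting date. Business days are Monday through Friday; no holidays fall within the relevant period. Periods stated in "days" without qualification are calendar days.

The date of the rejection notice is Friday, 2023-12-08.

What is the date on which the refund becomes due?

2024-02-28

The last day of the replacement period: 2023-12-08 + 64 days = 2024-02-10.
Adding 14 calendar days to 2024-02-10 gives 2024-02-24, which is the last day of the appeal period.
The date on which the refund becomes due: 3 business days after Saturday, 2024-02-24, skipping weekends — Feb 26, Feb 27, Feb 28 — lands on Wednesday, 2024-02-28.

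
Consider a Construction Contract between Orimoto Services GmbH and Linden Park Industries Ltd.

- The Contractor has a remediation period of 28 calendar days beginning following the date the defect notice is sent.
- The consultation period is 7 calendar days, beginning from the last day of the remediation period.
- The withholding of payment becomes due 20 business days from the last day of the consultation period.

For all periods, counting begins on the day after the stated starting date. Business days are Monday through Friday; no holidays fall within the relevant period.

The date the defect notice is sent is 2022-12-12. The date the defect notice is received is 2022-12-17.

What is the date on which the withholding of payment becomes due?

2023-02-13

The last day of the remediation period: 2022-12-12 + 28 days = 2023-01-09.
Adding 7 calendar days to 2023-01-09 gives 2023-01-16, which is the last day of the consultation period.
The date on which the withholding of payment becomes due: 20 business days after Monday, 2023-01-16, skipping weekends — Jan 17, Jan 18, Jan 19, Jan 20, …, Feb 9, Feb 10, Feb 13 — lands on Monday, 2023-02-13.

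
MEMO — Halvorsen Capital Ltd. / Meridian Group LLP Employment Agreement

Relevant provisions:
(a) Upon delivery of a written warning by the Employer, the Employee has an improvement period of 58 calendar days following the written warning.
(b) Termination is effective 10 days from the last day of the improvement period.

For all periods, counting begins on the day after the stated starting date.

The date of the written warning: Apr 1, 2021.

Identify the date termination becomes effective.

The last day of the improvement period: Apr 1, 2021 + 58 days = May 29, 2021.
Adding 10 calendar days to May 29, 2021 gives Jun 8, 2021, which is the date termination becomes effective.

Jun 8, 2021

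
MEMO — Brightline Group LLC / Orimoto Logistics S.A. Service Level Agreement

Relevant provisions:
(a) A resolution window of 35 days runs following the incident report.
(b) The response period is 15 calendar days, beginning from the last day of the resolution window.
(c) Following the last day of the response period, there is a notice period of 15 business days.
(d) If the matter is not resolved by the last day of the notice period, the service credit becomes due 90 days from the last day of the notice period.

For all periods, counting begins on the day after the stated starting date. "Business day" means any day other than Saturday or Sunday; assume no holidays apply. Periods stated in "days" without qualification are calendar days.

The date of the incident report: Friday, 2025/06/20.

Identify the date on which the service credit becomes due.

2025/11/27

The last day of the resolution window: 2025/06/20 + 35 days = 2025/07/25.
The last day of the response period: 2025/07/25 + 15 days = 2025/08/09.
From Saturday, 2025/08/09, 15 business days (Aug 11, Aug 12, Aug 13, Aug 14, …, Aug 27, Aug 28, Aug 29, skipping weekends) brings us to Friday, 2025/08/29, which is the last day of the notice period.
The date on which the service credit becomes due: 2025/08/29 + 90 days = 2025/11/27.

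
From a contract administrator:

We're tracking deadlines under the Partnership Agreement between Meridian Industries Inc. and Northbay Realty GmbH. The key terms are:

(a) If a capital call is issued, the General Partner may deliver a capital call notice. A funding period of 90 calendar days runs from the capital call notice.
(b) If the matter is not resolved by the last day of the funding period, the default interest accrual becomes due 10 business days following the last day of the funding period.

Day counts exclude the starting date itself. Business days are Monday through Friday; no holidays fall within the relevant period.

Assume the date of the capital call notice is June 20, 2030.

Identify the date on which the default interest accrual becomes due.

Adding 90 calendar days to June 20, 2030 gives September 18, 2030, which is the last day of the funding period.
From Wednesday, September 18, 2030, 10 business days (Sep 19, Sep 20, Sep 23, Sep 24, Sep 25, Sep 26, Sep 27, Sep 30, Oct 1, Oct 2, skipping weekends) brings us to Wednesday, October 2, 2030, which is the date on which the default interest accrual becomes due.

October 2, 2030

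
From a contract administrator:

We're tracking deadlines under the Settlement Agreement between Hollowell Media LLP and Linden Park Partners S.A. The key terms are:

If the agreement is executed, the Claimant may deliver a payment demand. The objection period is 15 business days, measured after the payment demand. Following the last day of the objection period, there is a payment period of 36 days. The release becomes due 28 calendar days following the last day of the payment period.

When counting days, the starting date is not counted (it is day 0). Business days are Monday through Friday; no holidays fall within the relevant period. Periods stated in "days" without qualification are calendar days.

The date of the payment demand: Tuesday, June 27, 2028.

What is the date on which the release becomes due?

The last day of the objection period: 15 business days after Tuesday, June 27, 2028, skipping weekends — Jun 28, Jun 29, Jun 30, Jul 3, …, Jul 14, Jul 17, Jul 18 — lands on Tuesday, July 18, 2028.
The last day of the payment period: 36 calendar days after July 18, 2028 is August 23, 2028.
The date on which the release becomes due: 28 calendar days after August 23, 2028 is September 20, 2028.

September 20, 2028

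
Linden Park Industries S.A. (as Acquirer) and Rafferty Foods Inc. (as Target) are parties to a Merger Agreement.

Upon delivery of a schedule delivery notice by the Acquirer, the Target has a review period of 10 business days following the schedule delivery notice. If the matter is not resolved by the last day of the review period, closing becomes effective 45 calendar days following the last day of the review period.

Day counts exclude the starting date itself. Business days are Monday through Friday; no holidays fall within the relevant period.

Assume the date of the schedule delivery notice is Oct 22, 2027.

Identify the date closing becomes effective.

Dec 20, 2027

From Friday, Oct 22, 2027, 10 business days (Oct 25, Oct 26, Oct 27, Oct 28, Oct 29, Nov 1, Nov 2, Nov 3, Nov 4, Nov 5, skipping weekends) brings us to Friday, Nov 5, 2027, which is the last day of the review period.
Adding 45 calendar days to Nov 5, 2027 gives Dec 20, 2027, which is the date closing becomes effective.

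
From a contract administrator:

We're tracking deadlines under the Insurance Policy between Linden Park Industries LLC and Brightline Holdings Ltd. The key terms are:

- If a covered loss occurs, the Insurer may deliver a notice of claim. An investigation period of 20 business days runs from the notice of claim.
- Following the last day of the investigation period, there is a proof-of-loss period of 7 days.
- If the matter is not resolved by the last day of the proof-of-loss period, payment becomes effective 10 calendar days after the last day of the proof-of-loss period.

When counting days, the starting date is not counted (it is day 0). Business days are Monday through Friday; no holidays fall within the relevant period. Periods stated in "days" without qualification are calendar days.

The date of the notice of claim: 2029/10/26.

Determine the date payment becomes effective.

The last day of the investigation period: counting 20 business days from Friday, 2029/10/26 (Oct 29, Oct 30, Oct 31, Nov 1, …, Nov 21, Nov 22, Nov 23, skipping weekends) reaches Friday, 2029/11/23.
The last day of the proof-of-loss period: 2029/11/23 + 7 days = 2029/11/30.
The date payment becomes effective: 10 calendar days after 2029/11/30 is 2029/12/10.

2029/12/10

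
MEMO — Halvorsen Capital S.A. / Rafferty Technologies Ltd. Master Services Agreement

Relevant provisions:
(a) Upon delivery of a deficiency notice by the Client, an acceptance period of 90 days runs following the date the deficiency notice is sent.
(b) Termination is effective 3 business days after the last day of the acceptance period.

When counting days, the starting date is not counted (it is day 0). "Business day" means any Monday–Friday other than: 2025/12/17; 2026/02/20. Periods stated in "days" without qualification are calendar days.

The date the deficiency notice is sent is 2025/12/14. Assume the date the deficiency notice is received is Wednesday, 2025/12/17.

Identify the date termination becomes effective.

Adding 90 calendar days to 2025/12/14 gives 2026/03/14, which is the last day of the acceptance period.
From Saturday, 2026/03/14, 3 business days (Mar 16, Mar 17, Mar 18, skipping weekends) brings us to Wednesday, 2026/03/18, which is the date termination becomes effective.

2026/03/18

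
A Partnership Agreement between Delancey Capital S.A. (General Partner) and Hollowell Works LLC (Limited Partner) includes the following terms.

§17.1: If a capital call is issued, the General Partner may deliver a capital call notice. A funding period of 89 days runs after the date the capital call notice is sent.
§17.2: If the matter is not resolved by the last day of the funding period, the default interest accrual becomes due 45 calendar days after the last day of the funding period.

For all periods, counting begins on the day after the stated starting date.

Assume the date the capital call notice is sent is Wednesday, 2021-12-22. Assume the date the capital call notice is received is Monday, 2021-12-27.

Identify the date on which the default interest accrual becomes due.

Adding 89 calendar days to 2021-12-22 gives 2022-03-21, which is the last day of the funding period.
Adding 45 calendar days to 2022-03-21 gives 2022-05-05, which is the date on which the default interest accrual becomes due.

2022-05-05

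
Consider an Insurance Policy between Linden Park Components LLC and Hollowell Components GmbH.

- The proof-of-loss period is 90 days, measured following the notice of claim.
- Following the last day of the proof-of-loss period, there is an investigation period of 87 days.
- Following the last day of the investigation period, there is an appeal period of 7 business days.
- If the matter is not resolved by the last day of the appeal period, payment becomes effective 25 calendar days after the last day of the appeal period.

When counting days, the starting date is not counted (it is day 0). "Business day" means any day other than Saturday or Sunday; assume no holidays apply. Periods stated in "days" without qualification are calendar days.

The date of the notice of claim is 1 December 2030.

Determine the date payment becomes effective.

Adding 90 calendar days to 1 December 2030 gives 1 March 2031, which is the last day of the proof-of-loss period.
The last day of the investigation period: 1 March 2031 + 87 days = 27 May 2031.
The last day of the appeal period: 7 business days after Tuesday, 27 May 2031, skipping weekends — May 28, May 29, May 30, Jun 2, Jun 3, Jun 4, Jun 5 — lands on Thursday, 5 June 2031.
Adding 25 calendar days to 5 June 2031 gives 30 June 2031, which is the date payment becomes effective.

30 June 2031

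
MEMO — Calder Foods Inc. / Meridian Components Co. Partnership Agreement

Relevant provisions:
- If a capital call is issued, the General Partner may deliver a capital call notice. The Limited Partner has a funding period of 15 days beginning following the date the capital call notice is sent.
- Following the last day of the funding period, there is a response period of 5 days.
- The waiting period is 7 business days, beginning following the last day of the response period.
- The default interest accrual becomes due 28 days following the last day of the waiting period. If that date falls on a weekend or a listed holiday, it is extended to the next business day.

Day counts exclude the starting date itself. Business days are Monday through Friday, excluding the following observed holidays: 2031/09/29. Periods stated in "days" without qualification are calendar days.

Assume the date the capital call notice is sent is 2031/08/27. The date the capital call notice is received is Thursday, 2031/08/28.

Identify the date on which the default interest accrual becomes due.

The last day of the funding period: 2031/08/27 + 15 days = 2031/09/11.
Adding 5 calendar days to 2031/09/11 gives 2031/09/16, which is the last day of the response period.
From Tuesday, 2031/09/16, 7 business days (Sep 17, Sep 18, Sep 19, Sep 22, Sep 23, Sep 24, Sep 25, skipping weekends) brings us to Thursday, 2031/09/25, which is the last day of the waiting period.
The date on which the default interest accrual becomes due: 2031/09/25 + 28 days = 2031/10/23. 2031/10/23 is a Thursday and is not a listed holiday, so no roll-forward applies.

2031/10/23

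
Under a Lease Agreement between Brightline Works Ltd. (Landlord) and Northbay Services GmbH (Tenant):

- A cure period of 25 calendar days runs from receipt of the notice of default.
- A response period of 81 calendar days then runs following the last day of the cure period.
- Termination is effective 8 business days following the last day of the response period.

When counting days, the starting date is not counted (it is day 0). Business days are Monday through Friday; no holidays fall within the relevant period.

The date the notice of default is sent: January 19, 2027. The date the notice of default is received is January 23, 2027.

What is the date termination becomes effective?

The last day of the cure period: 25 calendar days after January 23, 2027 is February 17, 2027.
The last day of the response period: February 17, 2027 + 81 days = May 9, 2027.
The date termination becomes effective: counting 8 business days from Sunday, May 9, 2027 (May 10, May 11, May 12, May 13, May 14, May 17, May 18, May 19, skipping weekends) reaches Wednesday, May 19, 2027.

May 19, 2027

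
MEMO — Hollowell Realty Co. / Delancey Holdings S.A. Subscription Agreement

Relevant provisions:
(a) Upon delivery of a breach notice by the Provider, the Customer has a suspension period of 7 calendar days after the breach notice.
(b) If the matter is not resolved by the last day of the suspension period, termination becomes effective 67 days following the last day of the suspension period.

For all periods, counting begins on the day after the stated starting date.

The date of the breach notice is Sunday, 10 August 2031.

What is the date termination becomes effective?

The last day of the suspension period: 10 August 2031 + 7 days = 17 August 2031.
Adding 67 calendar days to 17 August 2031 gives 23 October 2031, which is the date termination becomes effective.

23 October 2031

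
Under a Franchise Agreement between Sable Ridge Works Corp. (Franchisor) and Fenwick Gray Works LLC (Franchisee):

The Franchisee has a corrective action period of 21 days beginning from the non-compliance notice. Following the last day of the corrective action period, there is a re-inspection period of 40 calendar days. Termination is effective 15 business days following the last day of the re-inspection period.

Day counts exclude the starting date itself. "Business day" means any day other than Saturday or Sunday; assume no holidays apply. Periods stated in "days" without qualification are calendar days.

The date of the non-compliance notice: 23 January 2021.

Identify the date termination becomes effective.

The last day of the corrective action period: 21 calendar days after 23 January 2021 is 13 February 2021.
The last day of the re-inspection period: 13 February 2021 + 40 days = 25 March 2021.
The date termination becomes effective: counting 15 business days from Thursday, 25 March 2021 (Mar 26, Mar 29, Mar 30, Mar 31, …, Apr 13, Apr 14, Apr 15, skipping weekends) reaches Thursday, 15 April 2021.

15 April 2021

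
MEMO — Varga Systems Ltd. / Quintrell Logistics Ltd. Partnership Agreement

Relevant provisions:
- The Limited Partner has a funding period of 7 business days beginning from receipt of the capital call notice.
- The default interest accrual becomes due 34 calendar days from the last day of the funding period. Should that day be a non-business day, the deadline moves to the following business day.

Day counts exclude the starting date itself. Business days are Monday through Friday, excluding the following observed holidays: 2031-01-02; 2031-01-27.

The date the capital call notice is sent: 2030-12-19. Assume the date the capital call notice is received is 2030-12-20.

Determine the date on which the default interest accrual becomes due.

2031-02-03

The last day of the funding period: 7 business days after Friday, 2030-12-20, skipping weekends — Dec 23, Dec 24, Dec 25, Dec 26, Dec 27, Dec 30, Dec 31 — lands on Tuesday, 2030-12-31.
Adding 34 calendar days to 2030-12-31 gives 2031-02-03, which is the date on which the default interest accrual becomes due. 2031-02-03 is a Monday and is not a listed holiday, so no roll-forward applies.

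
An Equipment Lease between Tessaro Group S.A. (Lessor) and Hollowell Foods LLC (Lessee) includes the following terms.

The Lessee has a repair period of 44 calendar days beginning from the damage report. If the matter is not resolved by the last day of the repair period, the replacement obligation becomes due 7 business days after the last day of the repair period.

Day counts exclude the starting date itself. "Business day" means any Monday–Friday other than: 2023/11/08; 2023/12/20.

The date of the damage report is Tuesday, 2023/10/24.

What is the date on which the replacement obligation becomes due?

The last day of the repair period: 2023/10/24 + 44 days = 2023/12/07.
From Thursday, 2023/12/07, 7 business days (Dec 8, Dec 11, Dec 12, Dec 13, Dec 14, Dec 15, Dec 18, skipping weekends) brings us to Monday, 2023/12/18, which is the date on which the replacement obligation becomes due.

2023/12/18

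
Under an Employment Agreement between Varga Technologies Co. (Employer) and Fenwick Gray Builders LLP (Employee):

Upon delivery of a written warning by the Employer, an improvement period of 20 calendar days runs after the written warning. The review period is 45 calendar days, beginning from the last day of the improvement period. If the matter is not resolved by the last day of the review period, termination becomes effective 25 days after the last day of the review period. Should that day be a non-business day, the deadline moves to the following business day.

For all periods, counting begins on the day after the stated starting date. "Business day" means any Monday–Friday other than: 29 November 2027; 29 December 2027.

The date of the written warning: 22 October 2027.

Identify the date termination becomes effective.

20 January 2028

Adding 20 calendar days to 22 October 2027 gives 11 November 2027, which is the last day of the improvement period.
Adding 45 calendar days to 11 November 2027 gives 26 December 2027, which is the last day of the review period.
The date termination becomes effective: 26 December 2027 + 25 days = 20 January 2028. 20 January 2028 is a Thursday and is not a listed holiday, so no roll-forward applies.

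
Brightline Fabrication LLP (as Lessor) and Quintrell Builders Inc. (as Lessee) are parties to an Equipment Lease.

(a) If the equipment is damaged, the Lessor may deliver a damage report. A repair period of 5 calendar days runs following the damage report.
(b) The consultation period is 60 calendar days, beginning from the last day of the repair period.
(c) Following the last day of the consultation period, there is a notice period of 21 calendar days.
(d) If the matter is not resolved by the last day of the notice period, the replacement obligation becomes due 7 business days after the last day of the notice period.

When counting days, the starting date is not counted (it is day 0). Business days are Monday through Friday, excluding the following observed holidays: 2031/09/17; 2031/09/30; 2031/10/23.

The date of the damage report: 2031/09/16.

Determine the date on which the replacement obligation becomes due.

2031/12/22

Adding 5 calendar days to 2031/09/16 gives 2031/09/21, which is the last day of the repair period.
The last day of the consultation period: 60 calendar days after 2031/09/21 is 2031/11/20.
Adding 21 calendar days to 2031/11/20 gives 2031/12/11, which is the last day of the notice period.
The date on which the replacement obligation becomes due: 7 business days after Thursday, 2031/12/11, skipping weekends — Dec 12, Dec 15, Dec 16, Dec 17, Dec 18, Dec 19, Dec 22 — lands on Monday, 2031/12/22.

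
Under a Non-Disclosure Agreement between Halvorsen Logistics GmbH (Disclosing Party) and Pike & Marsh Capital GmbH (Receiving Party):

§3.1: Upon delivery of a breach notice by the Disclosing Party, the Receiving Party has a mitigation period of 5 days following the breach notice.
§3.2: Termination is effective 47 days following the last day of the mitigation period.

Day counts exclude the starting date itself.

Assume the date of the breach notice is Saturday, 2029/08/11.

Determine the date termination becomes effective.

2029/10/02

Adding 5 calendar days to 2029/08/11 gives 2029/08/16, which is the last day of the mitigation period.
The date termination becomes effective: 2029/08/16 + 47 days = 2029/10/02.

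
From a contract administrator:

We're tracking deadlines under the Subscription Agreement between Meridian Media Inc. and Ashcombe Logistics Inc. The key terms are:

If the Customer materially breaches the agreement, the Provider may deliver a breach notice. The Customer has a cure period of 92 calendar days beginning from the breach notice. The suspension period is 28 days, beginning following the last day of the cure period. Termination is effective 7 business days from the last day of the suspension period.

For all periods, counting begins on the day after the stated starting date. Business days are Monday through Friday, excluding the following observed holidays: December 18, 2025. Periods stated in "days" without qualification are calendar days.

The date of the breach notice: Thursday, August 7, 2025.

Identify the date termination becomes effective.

December 16, 2025

The last day of the cure period: August 7, 2025 + 92 days = November 7, 2025.
Adding 28 calendar days to November 7, 2025 gives December 5, 2025, which is the last day of the suspension period.
The date termination becomes effective: 7 business days after Friday, December 5, 2025, skipping weekends — Dec 8, Dec 9, Dec 10, Dec 11, Dec 12, Dec 15, Dec 16 — lands on Tuesday, December 16, 2025.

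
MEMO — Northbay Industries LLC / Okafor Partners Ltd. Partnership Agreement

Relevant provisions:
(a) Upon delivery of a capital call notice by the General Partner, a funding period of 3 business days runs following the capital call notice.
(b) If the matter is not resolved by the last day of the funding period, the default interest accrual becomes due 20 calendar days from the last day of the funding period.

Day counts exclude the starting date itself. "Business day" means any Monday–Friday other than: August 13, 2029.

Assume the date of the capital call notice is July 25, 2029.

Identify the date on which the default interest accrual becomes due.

The last day of the funding period: 3 business days after Wednesday, July 25, 2029, skipping weekends — Jul 26, Jul 27, Jul 30 — lands on Monday, July 30, 2029.
Adding 20 calendar days to July 30, 2029 gives August 19, 2029, which is the date on which the default interest accrual becomes due.

August 19, 2029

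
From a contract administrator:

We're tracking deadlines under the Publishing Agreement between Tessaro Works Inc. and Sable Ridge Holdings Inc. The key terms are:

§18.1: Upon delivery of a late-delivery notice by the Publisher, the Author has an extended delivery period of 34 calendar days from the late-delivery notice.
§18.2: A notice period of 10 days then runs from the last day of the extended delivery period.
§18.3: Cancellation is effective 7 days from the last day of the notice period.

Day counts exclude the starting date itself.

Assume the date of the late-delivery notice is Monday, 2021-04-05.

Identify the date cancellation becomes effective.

Adding 34 calendar days to 2021-04-05 gives 2021-05-09, which is the last day of the extended delivery period.
The last day of the notice period: 10 calendar days after 2021-05-09 is 2021-05-19.
The date cancellation becomes effective: 7 calendar days after 2021-05-19 is 2021-05-26.

2021-05-26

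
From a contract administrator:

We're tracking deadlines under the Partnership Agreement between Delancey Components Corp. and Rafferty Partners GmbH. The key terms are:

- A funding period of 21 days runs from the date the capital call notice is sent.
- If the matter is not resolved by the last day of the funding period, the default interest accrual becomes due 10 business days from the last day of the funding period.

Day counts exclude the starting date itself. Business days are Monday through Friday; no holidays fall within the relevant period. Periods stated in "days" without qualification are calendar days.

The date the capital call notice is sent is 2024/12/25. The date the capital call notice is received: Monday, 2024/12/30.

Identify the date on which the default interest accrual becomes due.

The last day of the funding period: 2024/12/25 + 21 days = 2025/01/15.
The date on which the default interest accrual becomes due: 10 business days after Wednesday, 2025/01/15, skipping weekends — Jan 16, Jan 17, Jan 20, Jan 21, Jan 22, Jan 23, Jan 24, Jan 27, Jan 28, Jan 29 — lands on Wednesday, 2025/01/29.

2025/01/29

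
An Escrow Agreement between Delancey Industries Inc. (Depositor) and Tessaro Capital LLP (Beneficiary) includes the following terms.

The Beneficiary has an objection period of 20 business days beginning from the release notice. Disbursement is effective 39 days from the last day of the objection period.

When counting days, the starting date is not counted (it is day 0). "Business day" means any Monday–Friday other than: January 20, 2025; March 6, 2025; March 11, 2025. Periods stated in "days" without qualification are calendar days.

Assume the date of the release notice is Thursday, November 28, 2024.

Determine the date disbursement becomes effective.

February 3, 2025

The last day of the objection period: 20 business days after Thursday, November 28, 2024, skipping weekends — Nov 29, Dec 2, Dec 3, Dec 4, …, Dec 24, Dec 25, Dec 26 — lands on Thursday, December 26, 2024.
The date disbursement becomes effective: 39 calendar days after December 26, 2024 is February 3, 2025.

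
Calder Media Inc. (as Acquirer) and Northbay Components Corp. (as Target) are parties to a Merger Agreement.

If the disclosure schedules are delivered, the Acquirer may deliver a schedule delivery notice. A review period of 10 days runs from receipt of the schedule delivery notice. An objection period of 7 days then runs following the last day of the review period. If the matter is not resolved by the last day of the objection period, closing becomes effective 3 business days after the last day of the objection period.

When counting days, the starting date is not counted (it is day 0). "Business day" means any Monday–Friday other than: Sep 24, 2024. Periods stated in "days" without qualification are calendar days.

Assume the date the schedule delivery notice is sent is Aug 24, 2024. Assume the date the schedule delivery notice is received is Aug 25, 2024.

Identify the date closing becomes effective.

Sep 16, 2024

Adding 10 calendar days to Aug 25, 2024 gives Sep 4, 2024, which is the last day of the review period.
The last day of the objection period: 7 calendar days after Sep 4, 2024 is Sep 11, 2024.
From Wednesday, Sep 11, 2024, 3 business days (Sep 12, Sep 13, Sep 16, skipping weekends) brings us to Monday, Sep 16, 2024, which is the date closing becomes effective.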